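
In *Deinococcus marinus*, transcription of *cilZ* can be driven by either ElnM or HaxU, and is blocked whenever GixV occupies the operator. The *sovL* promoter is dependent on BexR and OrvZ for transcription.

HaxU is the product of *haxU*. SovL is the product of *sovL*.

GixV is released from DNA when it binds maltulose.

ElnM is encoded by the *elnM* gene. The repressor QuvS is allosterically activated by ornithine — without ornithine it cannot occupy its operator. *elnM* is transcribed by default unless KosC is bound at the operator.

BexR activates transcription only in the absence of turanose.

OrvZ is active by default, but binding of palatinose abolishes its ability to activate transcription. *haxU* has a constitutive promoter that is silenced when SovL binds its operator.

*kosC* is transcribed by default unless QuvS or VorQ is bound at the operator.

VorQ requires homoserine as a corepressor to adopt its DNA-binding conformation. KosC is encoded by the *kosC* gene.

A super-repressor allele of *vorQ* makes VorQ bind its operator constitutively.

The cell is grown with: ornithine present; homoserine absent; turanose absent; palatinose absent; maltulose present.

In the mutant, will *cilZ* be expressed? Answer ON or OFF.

Ornithine is present, so QuvS is active.
VorQ is constitutively active in this strain.
With repressor QuvS bound, *kosC* is not transcribed.
So KosC is not produced.
With no repressor bound, *elnM* is transcribed.
So ElnM is produced and active.
Turanose is absent, so BexR is active.
Palatinose is absent, so OrvZ is active.
No repressor is bound and BexR and OrvZ are active, so *sovL* is transcribed.
So SovL is produced and active.
With repressor SovL bound, *haxU* is not transcribed.
So HaxU is not produced.
Maltulose is present, so GixV is inactive.
Activator ElnM is present, so *cilZ* is transcribed.

ON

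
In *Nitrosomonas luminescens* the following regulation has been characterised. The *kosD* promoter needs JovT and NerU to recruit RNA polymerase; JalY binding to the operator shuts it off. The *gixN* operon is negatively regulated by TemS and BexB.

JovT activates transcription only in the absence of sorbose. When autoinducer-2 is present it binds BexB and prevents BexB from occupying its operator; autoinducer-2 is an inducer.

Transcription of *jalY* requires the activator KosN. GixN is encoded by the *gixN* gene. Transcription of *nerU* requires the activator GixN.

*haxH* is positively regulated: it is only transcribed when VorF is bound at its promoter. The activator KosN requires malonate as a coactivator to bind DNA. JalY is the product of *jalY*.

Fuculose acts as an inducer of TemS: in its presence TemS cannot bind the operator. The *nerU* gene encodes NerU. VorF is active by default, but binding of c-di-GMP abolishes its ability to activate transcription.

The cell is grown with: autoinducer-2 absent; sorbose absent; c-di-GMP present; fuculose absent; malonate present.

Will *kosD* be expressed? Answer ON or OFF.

OFF

Malonate is present, so KosN is active.
No repressor is bound and KosN is active, so *jalY* is transcribed.
So JalY is produced and active.
Sorbose is absent, so JovT is active.
Fuculose is absent, so TemS is active.
Autoinducer-2 is absent, so BexB is active.
With repressor TemS bound, *gixN* is not transcribed.
So GixN is not produced.
Required activator GixN is absent, so *nerU* is not transcribed.
So NerU is not produced.
With repressor JalY bound, *kosD* is not transcribed.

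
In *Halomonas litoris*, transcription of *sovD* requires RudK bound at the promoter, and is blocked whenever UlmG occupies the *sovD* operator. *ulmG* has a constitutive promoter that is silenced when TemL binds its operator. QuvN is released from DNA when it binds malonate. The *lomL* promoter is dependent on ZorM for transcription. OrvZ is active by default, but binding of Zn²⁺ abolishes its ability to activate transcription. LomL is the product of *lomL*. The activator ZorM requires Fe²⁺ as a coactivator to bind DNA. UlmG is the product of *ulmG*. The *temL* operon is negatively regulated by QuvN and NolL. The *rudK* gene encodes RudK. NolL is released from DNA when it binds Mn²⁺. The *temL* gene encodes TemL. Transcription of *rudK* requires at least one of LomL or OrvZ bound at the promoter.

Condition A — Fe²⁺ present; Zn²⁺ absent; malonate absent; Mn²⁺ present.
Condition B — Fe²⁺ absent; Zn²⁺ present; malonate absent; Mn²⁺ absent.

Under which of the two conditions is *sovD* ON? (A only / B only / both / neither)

Condition A:
Fe²⁺ is present, so ZorM is active.
No repressor is bound and ZorM is active, so *lomL* is transcribed.
So LomL is produced and active.
Zn²⁺ is absent, so OrvZ is active.
Activator LomL is present, so *rudK* is transcribed.
So RudK is produced and active.
Malonate is absent, so QuvN is active.
Mn²⁺ is present, so NolL is inactive.
With repressor QuvN bound, *temL* is not transcribed.
So TemL is not produced.
With no repressor bound, *ulmG* is transcribed.
So UlmG is produced and active.
With repressor UlmG bound, *sovD* is not transcribed.
→ *sovD* is OFF in A.
Condition B:
Fe²⁺ is absent, so ZorM is inactive.
Required activator ZorM is absent, so *lomL* is not transcribed.
So LomL is not produced.
Zn²⁺ is present, so OrvZ is inactive.
No activator is available at the *rudK* promoter, so *rudK* is not transcribed.
So RudK is not produced.
Malonate is absent, so QuvN is active.
Mn²⁺ is absent, so NolL is active.
With repressor QuvN bound, *temL* is not transcribed.
So TemL is not produced.
With no repressor bound, *ulmG* is transcribed.
So UlmG is produced and active.
With repressor UlmG bound, *sovD* is not transcribed.
→ *sovD* is OFF in B.

neither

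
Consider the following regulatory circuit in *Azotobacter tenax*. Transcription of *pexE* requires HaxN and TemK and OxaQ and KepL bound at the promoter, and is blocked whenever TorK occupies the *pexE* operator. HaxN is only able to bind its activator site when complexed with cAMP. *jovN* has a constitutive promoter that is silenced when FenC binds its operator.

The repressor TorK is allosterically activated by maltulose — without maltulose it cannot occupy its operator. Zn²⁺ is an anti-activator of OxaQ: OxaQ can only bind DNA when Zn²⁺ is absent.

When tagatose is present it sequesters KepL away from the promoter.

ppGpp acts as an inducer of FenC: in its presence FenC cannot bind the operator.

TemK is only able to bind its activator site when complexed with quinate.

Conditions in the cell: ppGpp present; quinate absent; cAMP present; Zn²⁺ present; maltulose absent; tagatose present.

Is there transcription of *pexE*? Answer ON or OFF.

cAMP is present, so HaxN is active.
Maltulose is absent, so TorK is inactive.
Quinate is absent, so TemK is inactive.
Zn²⁺ is present, so OxaQ is inactive.
Tagatose is present, so KepL is inactive.
Required activator TemK is absent, so *pexE* is not transcribed.

OFF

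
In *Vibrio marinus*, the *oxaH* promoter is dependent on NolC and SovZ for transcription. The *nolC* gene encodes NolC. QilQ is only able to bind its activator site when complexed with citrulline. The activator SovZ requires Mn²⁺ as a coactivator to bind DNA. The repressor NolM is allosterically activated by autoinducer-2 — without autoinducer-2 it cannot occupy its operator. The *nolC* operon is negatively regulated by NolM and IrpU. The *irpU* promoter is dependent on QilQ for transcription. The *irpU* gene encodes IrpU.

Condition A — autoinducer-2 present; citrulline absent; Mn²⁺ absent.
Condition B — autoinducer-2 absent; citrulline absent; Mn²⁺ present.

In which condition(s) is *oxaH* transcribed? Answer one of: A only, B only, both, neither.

B only

Condition A:
Autoinducer-2 is present, so NolM is active.
Citrulline is absent, so QilQ is inactive.
Required activator QilQ is absent, so *irpU* is not transcribed.
So IrpU is not produced.
With repressor NolM bound, *nolC* is not transcribed.
So NolC is not produced.
Mn²⁺ is absent, so SovZ is inactive.
Required activator NolC is absent, so *oxaH* is not transcribed.
→ *oxaH* is OFF in A.
Condition B:
Autoinducer-2 is absent, so NolM is inactive.
Citrulline is absent, so QilQ is inactive.
Required activator QilQ is absent, so *irpU* is not transcribed.
So IrpU is not produced.
With no repressor bound, *nolC* is transcribed.
So NolC is produced and active.
Mn²⁺ is present, so SovZ is active.
No repressor is bound and NolC and SovZ are active, so *oxaH* is transcribed.
→ *oxaH* is ON in B.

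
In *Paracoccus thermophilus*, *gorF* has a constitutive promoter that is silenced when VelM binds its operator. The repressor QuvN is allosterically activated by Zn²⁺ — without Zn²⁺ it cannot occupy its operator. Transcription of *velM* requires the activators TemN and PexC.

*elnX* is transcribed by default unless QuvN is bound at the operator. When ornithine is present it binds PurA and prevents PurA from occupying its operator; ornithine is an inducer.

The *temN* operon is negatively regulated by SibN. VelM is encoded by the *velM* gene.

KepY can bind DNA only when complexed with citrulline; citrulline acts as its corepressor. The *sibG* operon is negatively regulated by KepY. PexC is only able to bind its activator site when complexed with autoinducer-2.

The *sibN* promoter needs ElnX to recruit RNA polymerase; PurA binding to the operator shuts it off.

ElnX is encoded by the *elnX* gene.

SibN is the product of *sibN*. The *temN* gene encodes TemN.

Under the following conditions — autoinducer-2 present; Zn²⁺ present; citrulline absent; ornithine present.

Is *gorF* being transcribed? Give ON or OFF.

OFF

Zn²⁺ is present, so QuvN is active.
With repressor QuvN bound, *elnX* is not transcribed.
So ElnX is not produced.
Ornithine is present, so PurA is inactive.
Required activator ElnX is absent, so *sibN* is not transcribed.
So SibN is not produced.
With no repressor bound, *temN* is transcribed.
So TemN is produced and active.
Autoinducer-2 is present, so PexC is active.
No repressor is bound and TemN and PexC are active, so *velM* is transcribed.
So VelM is produced and active.
With repressor VelM bound, *gorF* is not transcribed.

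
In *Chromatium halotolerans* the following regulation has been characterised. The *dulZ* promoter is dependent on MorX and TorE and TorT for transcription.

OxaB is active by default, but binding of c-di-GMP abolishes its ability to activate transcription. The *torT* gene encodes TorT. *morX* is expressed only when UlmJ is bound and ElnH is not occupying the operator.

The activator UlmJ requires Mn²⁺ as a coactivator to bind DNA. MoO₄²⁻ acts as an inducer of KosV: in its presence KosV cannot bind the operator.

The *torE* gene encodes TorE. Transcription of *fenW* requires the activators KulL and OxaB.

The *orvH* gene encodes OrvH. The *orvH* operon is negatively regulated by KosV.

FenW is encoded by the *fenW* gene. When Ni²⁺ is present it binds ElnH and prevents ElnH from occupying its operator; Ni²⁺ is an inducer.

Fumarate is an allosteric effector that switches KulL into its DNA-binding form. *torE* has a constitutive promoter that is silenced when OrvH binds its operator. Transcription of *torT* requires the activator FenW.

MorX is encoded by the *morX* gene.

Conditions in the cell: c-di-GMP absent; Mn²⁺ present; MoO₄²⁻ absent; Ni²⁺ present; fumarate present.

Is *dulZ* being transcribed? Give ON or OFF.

Ni²⁺ is present, so ElnH is inactive.
Mn²⁺ is present, so UlmJ is active.
No repressor is bound and UlmJ is active, so *morX* is transcribed.
So MorX is produced and active.
MoO₄²⁻ is absent, so KosV is active.
With repressor KosV bound, *orvH* is not transcribed.
So OrvH is not produced.
With no repressor bound, *torE* is transcribed.
So TorE is produced and active.
Fumarate is present, so KulL is active.
c-di-GMP is absent, so OxaB is active.
No repressor is bound and KulL and OxaB are active, so *fenW* is transcribed.
So FenW is produced and active.
No repressor is bound and FenW is active, so *torT* is transcribed.
So TorT is produced and active.
No repressor is bound and MorX and TorE and TorT are active, so *dulZ* is transcribed.

ON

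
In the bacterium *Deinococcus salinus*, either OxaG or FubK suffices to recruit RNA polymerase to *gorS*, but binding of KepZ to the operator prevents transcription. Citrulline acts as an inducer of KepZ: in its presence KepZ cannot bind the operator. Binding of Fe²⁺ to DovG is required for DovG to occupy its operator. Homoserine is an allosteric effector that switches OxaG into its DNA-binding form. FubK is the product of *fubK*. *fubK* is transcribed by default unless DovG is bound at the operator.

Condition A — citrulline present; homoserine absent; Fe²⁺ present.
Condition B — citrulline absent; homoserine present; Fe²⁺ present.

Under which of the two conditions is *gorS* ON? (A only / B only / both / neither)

neither

Condition A:
Citrulline is present, so KepZ is inactive.
Homoserine is absent, so OxaG is inactive.
Fe²⁺ is present, so DovG is active.
With repressor DovG bound, *fubK* is not transcribed.
So FubK is not produced.
No activator is available at the *gorS* promoter, so *gorS* is not transcribed.
→ *gorS* is OFF in A.
Condition B:
Citrulline is absent, so KepZ is active.
Homoserine is present, so OxaG is active.
Fe²⁺ is present, so DovG is active.
With repressor DovG bound, *fubK* is not transcribed.
So FubK is not produced.
With repressor KepZ bound, *gorS* is not transcribed.
→ *gorS* is OFF in B.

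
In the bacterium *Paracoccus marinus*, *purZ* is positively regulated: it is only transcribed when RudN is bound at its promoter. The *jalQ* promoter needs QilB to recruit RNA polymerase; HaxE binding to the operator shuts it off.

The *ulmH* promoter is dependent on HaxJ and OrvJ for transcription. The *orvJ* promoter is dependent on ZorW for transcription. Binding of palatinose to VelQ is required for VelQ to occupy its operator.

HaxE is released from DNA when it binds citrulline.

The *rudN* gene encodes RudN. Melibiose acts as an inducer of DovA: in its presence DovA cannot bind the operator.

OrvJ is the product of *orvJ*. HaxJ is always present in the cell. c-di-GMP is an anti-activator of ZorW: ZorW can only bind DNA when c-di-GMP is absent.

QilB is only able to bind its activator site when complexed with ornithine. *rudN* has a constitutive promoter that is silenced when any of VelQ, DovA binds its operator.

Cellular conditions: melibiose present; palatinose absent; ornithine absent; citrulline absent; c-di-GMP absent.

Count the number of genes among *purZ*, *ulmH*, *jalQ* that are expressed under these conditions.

Palatinose is absent, so VelQ is inactive.
Melibiose is present, so DovA is inactive.
With no repressor bound, *rudN* is transcribed.
So RudN is produced and active.
No repressor is bound and RudN is active, so *purZ* is transcribed.
→ *purZ* is ON.
HaxJ is produced constitutively and is active.
c-di-GMP is absent, so ZorW is active.
No repressor is bound and ZorW is active, so *orvJ* is transcribed.
So OrvJ is produced and active.
No repressor is bound and HaxJ and OrvJ are active, so *ulmH* is transcribed.
→ *ulmH* is ON.
Ornithine is absent, so QilB is inactive.
Citrulline is absent, so HaxE is active.
With repressor HaxE bound, *jalQ* is not transcribed.
→ *jalQ* is OFF.
2 of the 3 genes are transcribed.

2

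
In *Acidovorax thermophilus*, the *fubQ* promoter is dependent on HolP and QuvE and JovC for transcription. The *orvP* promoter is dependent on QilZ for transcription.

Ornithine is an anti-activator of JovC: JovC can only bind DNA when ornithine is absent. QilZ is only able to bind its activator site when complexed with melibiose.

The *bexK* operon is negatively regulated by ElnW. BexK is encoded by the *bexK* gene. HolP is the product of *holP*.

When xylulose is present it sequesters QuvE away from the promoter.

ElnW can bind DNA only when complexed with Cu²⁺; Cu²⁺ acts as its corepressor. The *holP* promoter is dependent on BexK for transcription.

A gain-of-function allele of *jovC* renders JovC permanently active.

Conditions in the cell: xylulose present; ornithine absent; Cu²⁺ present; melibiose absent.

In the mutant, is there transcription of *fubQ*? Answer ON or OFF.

OFF

Cu²⁺ is present, so ElnW is active.
With repressor ElnW bound, *bexK* is not transcribed.
So BexK is not produced.
Required activator BexK is absent, so *holP* is not transcribed.
So HolP is not produced.
Xylulose is present, so QuvE is inactive.
JovC is constitutively active in this strain.
Required activator HolP is absent, so *fubQ* is not transcribed.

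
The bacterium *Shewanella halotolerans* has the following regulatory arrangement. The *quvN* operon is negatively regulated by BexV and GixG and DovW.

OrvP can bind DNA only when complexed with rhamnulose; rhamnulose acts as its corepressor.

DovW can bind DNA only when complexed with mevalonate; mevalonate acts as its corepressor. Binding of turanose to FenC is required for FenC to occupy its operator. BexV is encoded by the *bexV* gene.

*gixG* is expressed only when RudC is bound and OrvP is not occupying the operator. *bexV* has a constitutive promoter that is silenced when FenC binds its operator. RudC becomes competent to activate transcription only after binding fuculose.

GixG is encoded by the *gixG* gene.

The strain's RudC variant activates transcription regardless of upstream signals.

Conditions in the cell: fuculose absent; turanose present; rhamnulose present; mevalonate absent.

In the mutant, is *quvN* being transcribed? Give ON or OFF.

ON

Turanose is present, so FenC is active.
With repressor FenC bound, *bexV* is not transcribed.
So BexV is not produced.
Rhamnulose is present, so OrvP is active.
RudC is constitutively active in this strain.
With repressor OrvP bound, *gixG* is not transcribed.
So GixG is not produced.
Mevalonate is absent, so DovW is inactive.
With no repressor bound, *quvN* is transcribed.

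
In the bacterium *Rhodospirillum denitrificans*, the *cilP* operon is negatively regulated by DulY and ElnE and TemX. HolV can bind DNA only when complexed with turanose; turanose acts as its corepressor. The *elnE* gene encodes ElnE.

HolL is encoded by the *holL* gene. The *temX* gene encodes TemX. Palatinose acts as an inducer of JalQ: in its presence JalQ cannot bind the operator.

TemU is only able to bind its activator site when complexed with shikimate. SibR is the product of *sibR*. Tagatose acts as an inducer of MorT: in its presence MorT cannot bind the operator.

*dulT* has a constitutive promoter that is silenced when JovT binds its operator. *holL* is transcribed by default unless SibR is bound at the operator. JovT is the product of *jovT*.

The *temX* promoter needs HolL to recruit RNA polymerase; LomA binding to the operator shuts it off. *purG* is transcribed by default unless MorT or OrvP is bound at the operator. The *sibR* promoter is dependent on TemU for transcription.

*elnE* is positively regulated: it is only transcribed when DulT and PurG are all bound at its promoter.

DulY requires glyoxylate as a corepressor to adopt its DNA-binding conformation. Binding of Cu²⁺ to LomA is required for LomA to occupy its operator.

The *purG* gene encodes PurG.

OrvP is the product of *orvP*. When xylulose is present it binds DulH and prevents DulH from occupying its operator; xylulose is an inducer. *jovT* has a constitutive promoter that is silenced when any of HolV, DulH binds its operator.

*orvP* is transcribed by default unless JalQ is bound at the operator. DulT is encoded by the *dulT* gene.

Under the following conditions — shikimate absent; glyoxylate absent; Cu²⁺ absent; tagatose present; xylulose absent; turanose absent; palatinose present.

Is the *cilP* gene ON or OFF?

OFF

Glyoxylate is absent, so DulY is inactive.
Turanose is absent, so HolV is inactive.
Xylulose is absent, so DulH is active.
With repressor DulH bound, *jovT* is not transcribed.
So JovT is not produced.
With no repressor bound, *dulT* is transcribed.
So DulT is produced and active.
Tagatose is present, so MorT is inactive.
Palatinose is present, so JalQ is inactive.
With no repressor bound, *orvP* is transcribed.
So OrvP is produced and active.
With repressor OrvP bound, *purG* is not transcribed.
So PurG is not produced.
Required activator PurG is absent, so *elnE* is not transcribed.
So ElnE is not produced.
Cu²⁺ is absent, so LomA is inactive.
Shikimate is absent, so TemU is inactive.
Required activator TemU is absent, so *sibR* is not transcribed.
So SibR is not produced.
With no repressor bound, *holL* is transcribed.
So HolL is produced and active.
No repressor is bound and HolL is active, so *temX* is transcribed.
So TemX is produced and active.
With repressor TemX bound, *cilP* is not transcribed.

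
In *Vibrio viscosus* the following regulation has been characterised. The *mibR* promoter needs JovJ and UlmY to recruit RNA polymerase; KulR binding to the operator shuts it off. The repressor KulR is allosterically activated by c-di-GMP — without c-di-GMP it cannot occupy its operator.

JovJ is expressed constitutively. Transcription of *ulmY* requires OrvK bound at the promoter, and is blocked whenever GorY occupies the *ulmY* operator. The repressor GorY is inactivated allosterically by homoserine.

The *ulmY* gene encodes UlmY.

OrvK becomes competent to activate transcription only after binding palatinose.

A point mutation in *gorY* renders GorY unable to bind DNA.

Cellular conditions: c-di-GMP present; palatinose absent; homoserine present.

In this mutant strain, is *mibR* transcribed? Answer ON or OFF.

OFF

c-di-GMP is present, so KulR is active.
JovJ is produced constitutively and is active.
Palatinose is absent, so OrvK is inactive.
GorY is non-functional in this strain, so it has no effect.
Required activator OrvK is absent, so *ulmY* is not transcribed.
So UlmY is not produced.
With repressor KulR bound, *mibR* is not transcribed.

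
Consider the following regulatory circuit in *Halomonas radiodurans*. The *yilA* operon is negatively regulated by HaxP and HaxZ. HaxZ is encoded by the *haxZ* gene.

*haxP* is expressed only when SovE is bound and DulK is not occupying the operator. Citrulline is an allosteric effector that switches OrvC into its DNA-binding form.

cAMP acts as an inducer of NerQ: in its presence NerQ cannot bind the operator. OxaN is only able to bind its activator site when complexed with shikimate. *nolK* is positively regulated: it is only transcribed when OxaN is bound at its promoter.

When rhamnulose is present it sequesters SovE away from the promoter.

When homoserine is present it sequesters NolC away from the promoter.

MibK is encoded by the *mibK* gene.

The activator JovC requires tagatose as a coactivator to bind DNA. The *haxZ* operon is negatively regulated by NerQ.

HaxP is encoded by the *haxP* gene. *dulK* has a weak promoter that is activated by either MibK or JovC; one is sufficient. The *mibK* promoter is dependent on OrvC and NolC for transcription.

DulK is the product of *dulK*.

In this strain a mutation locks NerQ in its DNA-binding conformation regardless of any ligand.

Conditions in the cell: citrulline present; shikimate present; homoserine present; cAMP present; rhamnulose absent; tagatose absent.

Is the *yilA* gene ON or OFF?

OFF

Rhamnulose is absent, so SovE is active.
Citrulline is present, so OrvC is active.
Homoserine is present, so NolC is inactive.
Required activator NolC is absent, so *mibK* is not transcribed.
So MibK is not produced.
Tagatose is absent, so JovC is inactive.
No activator is available at the *dulK* promoter, so *dulK* is not transcribed.
So DulK is not produced.
No repressor is bound and SovE is active, so *haxP* is transcribed.
So HaxP is produced and active.
NerQ is constitutively active in this strain.
With repressor NerQ bound, *haxZ* is not transcribed.
So HaxZ is not produced.
With repressor HaxP bound, *yilA* is not transcribed.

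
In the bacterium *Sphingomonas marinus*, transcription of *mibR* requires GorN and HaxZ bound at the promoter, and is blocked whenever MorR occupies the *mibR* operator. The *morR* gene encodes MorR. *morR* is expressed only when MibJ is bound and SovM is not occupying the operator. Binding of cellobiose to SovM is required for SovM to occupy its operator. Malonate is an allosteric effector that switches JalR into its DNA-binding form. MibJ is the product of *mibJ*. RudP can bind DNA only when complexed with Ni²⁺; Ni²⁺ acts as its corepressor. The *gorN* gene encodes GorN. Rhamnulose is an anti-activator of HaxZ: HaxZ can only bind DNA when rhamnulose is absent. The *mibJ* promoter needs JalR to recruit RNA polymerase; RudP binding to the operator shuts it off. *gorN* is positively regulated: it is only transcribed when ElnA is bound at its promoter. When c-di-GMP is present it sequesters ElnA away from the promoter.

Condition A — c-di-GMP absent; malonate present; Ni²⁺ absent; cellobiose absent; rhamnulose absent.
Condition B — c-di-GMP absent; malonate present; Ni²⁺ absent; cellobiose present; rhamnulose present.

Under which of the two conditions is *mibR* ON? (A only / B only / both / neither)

Condition A:
c-di-GMP is absent, so ElnA is active.
No repressor is bound and ElnA is active, so *gorN* is transcribed.
So GorN is produced and active.
Malonate is present, so JalR is active.
Ni²⁺ is absent, so RudP is inactive.
No repressor is bound and JalR is active, so *mibJ* is transcribed.
So MibJ is produced and active.
Cellobiose is absent, so SovM is inactive.
No repressor is bound and MibJ is active, so *morR* is transcribed.
So MorR is produced and active.
Rhamnulose is absent, so HaxZ is active.
With repressor MorR bound, *mibR* is not transcribed.
→ *mibR* is OFF in A.
Condition B:
c-di-GMP is absent, so ElnA is active.
No repressor is bound and ElnA is active, so *gorN* is transcribed.
So GorN is produced and active.
Malonate is present, so JalR is active.
Ni²⁺ is absent, so RudP is inactive.
No repressor is bound and JalR is active, so *mibJ* is transcribed.
So MibJ is produced and active.
Cellobiose is present, so SovM is active.
With repressor SovM bound, *morR* is not transcribed.
So MorR is not produced.
Rhamnulose is present, so HaxZ is inactive.
Required activator HaxZ is absent, so *mibR* is not transcribed.
→ *mibR* is OFF in B.

neither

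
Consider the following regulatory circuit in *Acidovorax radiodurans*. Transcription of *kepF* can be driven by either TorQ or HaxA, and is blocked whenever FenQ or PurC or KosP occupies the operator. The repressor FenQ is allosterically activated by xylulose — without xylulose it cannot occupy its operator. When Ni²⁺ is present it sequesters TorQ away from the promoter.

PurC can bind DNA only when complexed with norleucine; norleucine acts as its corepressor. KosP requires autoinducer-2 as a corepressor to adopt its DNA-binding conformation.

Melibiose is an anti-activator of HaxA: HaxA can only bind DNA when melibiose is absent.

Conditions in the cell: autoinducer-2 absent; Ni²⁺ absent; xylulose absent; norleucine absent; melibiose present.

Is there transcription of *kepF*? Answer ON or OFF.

Xylulose is absent, so FenQ is inactive.
Ni²⁺ is absent, so TorQ is active.
Norleucine is absent, so PurC is inactive.
Autoinducer-2 is absent, so KosP is inactive.
Melibiose is present, so HaxA is inactive.
Activator TorQ is present, so *kepF* is transcribed.

ON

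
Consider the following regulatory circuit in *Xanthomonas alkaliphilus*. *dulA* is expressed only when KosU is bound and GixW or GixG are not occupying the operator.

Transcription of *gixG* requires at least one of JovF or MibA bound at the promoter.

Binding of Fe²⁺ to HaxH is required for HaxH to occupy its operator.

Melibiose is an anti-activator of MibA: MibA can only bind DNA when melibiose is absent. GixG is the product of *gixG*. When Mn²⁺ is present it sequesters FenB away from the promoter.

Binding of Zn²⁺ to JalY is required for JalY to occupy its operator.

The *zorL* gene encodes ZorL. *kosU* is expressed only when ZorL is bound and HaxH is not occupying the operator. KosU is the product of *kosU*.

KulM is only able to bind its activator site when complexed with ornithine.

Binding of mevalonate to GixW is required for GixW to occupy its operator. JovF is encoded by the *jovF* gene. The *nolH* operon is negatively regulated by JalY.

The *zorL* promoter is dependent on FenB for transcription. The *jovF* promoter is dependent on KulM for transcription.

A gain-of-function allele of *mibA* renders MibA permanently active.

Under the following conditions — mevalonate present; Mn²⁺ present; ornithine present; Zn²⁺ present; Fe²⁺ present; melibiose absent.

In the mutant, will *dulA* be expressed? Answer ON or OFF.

OFF

Mn²⁺ is present, so FenB is inactive.
Required activator FenB is absent, so *zorL* is not transcribed.
So ZorL is not produced.
Fe²⁺ is present, so HaxH is active.
With repressor HaxH bound, *kosU* is not transcribed.
So KosU is not produced.
Mevalonate is present, so GixW is active.
Ornithine is present, so KulM is active.
No repressor is bound and KulM is active, so *jovF* is transcribed.
So JovF is produced and active.
MibA is constitutively active in this strain.
Activator JovF is present, so *gixG* is transcribed.
So GixG is produced and active.
With repressor GixW bound, *dulA* is not transcribed.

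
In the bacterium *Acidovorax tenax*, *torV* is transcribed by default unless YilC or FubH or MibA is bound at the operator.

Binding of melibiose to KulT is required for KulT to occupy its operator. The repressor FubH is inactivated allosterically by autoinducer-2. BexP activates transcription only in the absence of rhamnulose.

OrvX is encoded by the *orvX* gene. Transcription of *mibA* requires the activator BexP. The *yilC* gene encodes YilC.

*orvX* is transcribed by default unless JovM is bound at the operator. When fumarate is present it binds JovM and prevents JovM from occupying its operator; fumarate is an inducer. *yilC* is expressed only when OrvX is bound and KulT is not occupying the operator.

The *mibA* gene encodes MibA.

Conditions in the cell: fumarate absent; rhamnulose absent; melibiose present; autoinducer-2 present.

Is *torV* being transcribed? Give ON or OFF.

OFF

Fumarate is absent, so JovM is active.
With repressor JovM bound, *orvX* is not transcribed.
So OrvX is not produced.
Melibiose is present, so KulT is active.
With repressor KulT bound, *yilC* is not transcribed.
So YilC is not produced.
Autoinducer-2 is present, so FubH is inactive.
Rhamnulose is absent, so BexP is active.
No repressor is bound and BexP is active, so *mibA* is transcribed.
So MibA is produced and active.
With repressor MibA bound, *torV* is not transcribed.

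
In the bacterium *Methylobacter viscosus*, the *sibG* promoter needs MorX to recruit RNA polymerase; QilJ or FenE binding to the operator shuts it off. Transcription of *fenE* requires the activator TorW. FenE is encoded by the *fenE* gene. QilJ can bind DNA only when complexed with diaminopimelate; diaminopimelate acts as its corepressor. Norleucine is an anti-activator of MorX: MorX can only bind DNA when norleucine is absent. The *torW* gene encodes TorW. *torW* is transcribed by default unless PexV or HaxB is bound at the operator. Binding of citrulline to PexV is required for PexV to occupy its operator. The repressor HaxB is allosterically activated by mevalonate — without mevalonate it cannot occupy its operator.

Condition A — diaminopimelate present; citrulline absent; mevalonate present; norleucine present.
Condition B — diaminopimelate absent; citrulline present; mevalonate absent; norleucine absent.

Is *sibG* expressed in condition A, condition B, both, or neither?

B only

Condition A:
Diaminopimelate is present, so QilJ is active.
Citrulline is absent, so PexV is inactive.
Mevalonate is present, so HaxB is active.
With repressor HaxB bound, *torW* is not transcribed.
So TorW is not produced.
Required activator TorW is absent, so *fenE* is not transcribed.
So FenE is not produced.
Norleucine is present, so MorX is inactive.
With repressor QilJ bound, *sibG* is not transcribed.
→ *sibG* is OFF in A.
Condition B:
Diaminopimelate is absent, so QilJ is inactive.
Citrulline is present, so PexV is active.
Mevalonate is absent, so HaxB is inactive.
With repressor PexV bound, *torW* is not transcribed.
So TorW is not produced.
Required activator TorW is absent, so *fenE* is not transcribed.
So FenE is not produced.
Norleucine is absent, so MorX is active.
No repressor is bound and MorX is active, so *sibG* is transcribed.
→ *sibG* is ON in B.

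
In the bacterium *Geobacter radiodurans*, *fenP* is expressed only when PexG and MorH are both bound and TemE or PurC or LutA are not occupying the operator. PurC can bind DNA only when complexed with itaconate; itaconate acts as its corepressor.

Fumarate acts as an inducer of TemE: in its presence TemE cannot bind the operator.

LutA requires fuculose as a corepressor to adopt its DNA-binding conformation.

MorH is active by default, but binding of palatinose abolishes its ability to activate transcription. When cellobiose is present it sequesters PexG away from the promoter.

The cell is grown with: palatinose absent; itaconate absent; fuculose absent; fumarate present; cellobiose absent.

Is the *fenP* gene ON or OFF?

Cellobiose is absent, so PexG is active.
Fumarate is present, so TemE is inactive.
Palatinose is absent, so MorH is active.
Itaconate is absent, so PurC is inactive.
Fuculose is absent, so LutA is inactive.
No repressor is bound and PexG and MorH are active, so *fenP* is transcribed.

ON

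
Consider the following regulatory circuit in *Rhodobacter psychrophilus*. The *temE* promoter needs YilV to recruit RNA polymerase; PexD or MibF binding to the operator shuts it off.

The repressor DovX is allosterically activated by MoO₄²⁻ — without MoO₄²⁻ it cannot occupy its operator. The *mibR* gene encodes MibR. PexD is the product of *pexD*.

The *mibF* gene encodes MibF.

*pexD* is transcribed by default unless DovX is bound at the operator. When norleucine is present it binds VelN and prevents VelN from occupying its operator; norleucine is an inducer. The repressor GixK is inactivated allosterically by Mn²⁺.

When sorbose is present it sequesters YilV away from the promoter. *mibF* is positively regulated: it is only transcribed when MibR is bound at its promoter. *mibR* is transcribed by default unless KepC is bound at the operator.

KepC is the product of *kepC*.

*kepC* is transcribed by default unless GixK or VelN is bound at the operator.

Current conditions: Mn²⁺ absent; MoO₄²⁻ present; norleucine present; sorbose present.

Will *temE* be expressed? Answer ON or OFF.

MoO₄²⁻ is present, so DovX is active.
With repressor DovX bound, *pexD* is not transcribed.
So PexD is not produced.
Mn²⁺ is absent, so GixK is active.
Norleucine is present, so VelN is inactive.
With repressor GixK bound, *kepC* is not transcribed.
So KepC is not produced.
With no repressor bound, *mibR* is transcribed.
So MibR is produced and active.
No repressor is bound and MibR is active, so *mibF* is transcribed.
So MibF is produced and active.
Sorbose is present, so YilV is inactive.
With repressor MibF bound, *temE* is not transcribed.

OFF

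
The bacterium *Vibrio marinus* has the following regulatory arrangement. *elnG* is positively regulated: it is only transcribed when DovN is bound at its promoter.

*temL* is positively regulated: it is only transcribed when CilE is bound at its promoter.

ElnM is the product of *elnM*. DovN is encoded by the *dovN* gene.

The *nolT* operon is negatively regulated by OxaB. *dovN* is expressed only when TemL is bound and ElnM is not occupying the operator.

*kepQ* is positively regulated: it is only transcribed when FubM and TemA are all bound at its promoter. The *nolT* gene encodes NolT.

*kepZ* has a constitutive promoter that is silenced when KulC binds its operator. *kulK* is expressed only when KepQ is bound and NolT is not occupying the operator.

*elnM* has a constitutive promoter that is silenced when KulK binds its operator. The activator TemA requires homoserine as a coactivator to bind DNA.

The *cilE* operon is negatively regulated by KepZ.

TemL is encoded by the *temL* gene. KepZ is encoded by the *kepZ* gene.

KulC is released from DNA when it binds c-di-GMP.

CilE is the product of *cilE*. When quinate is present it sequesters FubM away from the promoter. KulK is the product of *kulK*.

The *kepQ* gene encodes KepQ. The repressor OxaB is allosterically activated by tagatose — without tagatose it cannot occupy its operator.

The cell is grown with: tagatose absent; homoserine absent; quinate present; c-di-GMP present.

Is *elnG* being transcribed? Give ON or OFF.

OFF

c-di-GMP is present, so KulC is inactive.
With no repressor bound, *kepZ* is transcribed.
So KepZ is produced and active.
With repressor KepZ bound, *cilE* is not transcribed.
So CilE is not produced.
Required activator CilE is absent, so *temL* is not transcribed.
So TemL is not produced.
Quinate is present, so FubM is inactive.
Homoserine is absent, so TemA is inactive.
Required activator FubM is absent, so *kepQ* is not transcribed.
So KepQ is not produced.
Tagatose is absent, so OxaB is inactive.
With no repressor bound, *nolT* is transcribed.
So NolT is produced and active.
With repressor NolT bound, *kulK* is not transcribed.
So KulK is not produced.
With no repressor bound, *elnM* is transcribed.
So ElnM is produced and active.
With repressor ElnM bound, *dovN* is not transcribed.
So DovN is not produced.
Required activator DovN is absent, so *elnG* is not transcribed.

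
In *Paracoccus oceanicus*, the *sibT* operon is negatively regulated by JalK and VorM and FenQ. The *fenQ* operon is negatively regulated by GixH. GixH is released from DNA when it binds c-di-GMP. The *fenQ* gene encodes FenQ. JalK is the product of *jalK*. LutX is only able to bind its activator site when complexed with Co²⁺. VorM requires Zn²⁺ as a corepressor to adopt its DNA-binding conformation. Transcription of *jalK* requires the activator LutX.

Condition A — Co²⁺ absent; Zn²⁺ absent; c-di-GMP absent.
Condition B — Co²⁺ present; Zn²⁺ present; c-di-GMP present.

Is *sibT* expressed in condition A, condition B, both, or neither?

Condition A:
Co²⁺ is absent, so LutX is inactive.
Required activator LutX is absent, so *jalK* is not transcribed.
So JalK is not produced.
Zn²⁺ is absent, so VorM is inactive.
c-di-GMP is absent, so GixH is active.
With repressor GixH bound, *fenQ* is not transcribed.
So FenQ is not produced.
With no repressor bound, *sibT* is transcribed.
→ *sibT* is ON in A.
Condition B:
Co²⁺ is present, so LutX is active.
No repressor is bound and LutX is active, so *jalK* is transcribed.
So JalK is produced and active.
Zn²⁺ is present, so VorM is active.
c-di-GMP is present, so GixH is inactive.
With no repressor bound, *fenQ* is transcribed.
So FenQ is produced and active.
With repressor JalK bound, *sibT* is not transcribed.
→ *sibT* is OFF in B.

A only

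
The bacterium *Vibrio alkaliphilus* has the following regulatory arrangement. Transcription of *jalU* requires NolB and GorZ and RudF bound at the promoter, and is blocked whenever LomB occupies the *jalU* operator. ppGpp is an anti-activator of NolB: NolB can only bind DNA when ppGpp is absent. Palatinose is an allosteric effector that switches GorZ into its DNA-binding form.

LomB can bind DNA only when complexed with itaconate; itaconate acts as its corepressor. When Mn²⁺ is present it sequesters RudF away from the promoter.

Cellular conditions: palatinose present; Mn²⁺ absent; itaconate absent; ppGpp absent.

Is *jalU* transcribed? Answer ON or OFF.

ppGpp is absent, so NolB is active.
Palatinose is present, so GorZ is active.
Mn²⁺ is absent, so RudF is active.
Itaconate is absent, so LomB is inactive.
No repressor is bound and NolB and GorZ and RudF are active, so *jalU* is transcribed.

ON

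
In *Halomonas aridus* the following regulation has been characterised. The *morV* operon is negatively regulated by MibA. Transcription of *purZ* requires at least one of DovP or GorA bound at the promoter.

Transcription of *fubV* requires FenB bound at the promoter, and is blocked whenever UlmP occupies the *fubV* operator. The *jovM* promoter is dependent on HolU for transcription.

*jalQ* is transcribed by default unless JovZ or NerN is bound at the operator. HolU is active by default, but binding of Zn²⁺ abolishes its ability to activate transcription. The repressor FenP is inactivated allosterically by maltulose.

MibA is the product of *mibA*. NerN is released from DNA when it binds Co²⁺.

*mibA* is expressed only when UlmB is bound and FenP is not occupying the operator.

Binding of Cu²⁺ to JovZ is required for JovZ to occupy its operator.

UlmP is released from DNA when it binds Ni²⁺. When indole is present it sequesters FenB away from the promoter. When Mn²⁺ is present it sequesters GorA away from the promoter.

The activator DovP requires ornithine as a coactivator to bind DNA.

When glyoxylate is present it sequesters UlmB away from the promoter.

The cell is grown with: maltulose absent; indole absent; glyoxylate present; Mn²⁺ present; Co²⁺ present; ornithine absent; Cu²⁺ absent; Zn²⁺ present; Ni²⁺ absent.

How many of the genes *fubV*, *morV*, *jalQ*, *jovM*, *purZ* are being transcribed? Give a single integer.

Indole is absent, so FenB is active.
Ni²⁺ is absent, so UlmP is active.
With repressor UlmP bound, *fubV* is not transcribed.
→ *fubV* is OFF.
Maltulose is absent, so FenP is active.
Glyoxylate is present, so UlmB is inactive.
With repressor FenP bound, *mibA* is not transcribed.
So MibA is not produced.
With no repressor bound, *morV* is transcribed.
→ *morV* is ON.
Cu²⁺ is absent, so JovZ is inactive.
Co²⁺ is present, so NerN is inactive.
With no repressor bound, *jalQ* is transcribed.
→ *jalQ* is ON.
Zn²⁺ is present, so HolU is inactive.
Required activator HolU is absent, so *jovM* is not transcribed.
→ *jovM* is OFF.
Ornithine is absent, so DovP is inactive.
Mn²⁺ is present, so GorA is inactive.
No activator is available at the *purZ* promoter, so *purZ* is not transcribed.
→ *purZ* is OFF.
2 of the 5 genes are transcribed.

2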